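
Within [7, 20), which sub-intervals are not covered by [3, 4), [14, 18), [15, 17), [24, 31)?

After merging, the occupied span is [3, 4), [14, 18), [24, 31).
Complement within [7, 20): [7, 14), [18, 20).

[7, 14) ∪ [18, 20)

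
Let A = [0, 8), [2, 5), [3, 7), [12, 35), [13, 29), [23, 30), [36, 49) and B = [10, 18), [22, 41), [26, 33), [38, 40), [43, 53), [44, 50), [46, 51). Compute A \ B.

First set merges to [0, 8), [12, 35), [36, 49).
Second set merges to [10, 18), [22, 41), [43, 53).
[0, 8): nothing removed.
[12, 35) \ B = [18, 22).
[36, 49) \ B = [41, 43).

[0, 8) ∪ [18, 22) ∪ [41, 43)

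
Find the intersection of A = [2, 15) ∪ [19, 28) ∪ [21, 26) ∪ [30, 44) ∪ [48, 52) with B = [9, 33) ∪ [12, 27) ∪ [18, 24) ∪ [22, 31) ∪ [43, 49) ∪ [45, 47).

[9, 15) ∪ [19, 28) ∪ [30, 33) ∪ [43, 44) ∪ [48, 49)

Merge the first list: [2, 15), [19, 28), [30, 44), [48, 52).
Merge the second list: [9, 33), [43, 49).
[2, 15) meets the second set on [9, 15).
[19, 28) meets the second set on [19, 28).
[30, 44) meets the second set on [30, 33), [43, 44).
[48, 52) meets the second set on [48, 49).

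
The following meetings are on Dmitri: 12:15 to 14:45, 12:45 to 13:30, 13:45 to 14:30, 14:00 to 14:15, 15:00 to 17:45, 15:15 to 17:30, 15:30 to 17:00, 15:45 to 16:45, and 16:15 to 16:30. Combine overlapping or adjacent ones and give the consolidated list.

12:45–13:30 overlaps/touches 12:15–14:45 → extend to 12:15–14:45.
13:45–14:30 overlaps/touches 12:15–14:45 → extend to 12:15–14:45.
14:00–14:15 overlaps/touches 12:15–14:45 → extend to 12:15–14:45.
15:00–17:45 is disjoint → start new block.
15:15–17:30 overlaps/touches 15:00–17:45 → extend to 15:00–17:45.
15:30–17:00 overlaps/touches 15:00–17:45 → extend to 15:00–17:45.
15:45–16:45 overlaps/touches 15:00–17:45 → extend to 15:00–17:45.
16:15–16:30 overlaps/touches 15:00–17:45 → extend to 15:00–17:45.

12:15–14:45, 15:00–17:45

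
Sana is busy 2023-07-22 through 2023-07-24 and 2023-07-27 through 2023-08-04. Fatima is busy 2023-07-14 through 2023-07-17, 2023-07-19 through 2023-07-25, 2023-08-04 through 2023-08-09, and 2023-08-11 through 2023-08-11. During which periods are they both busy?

2023-07-22 through 2023-07-24, 2023-08-04 through 2023-08-04

2023-07-22 through 2023-07-24 overlaps B on 2023-07-22 through 2023-07-24.
2023-07-27 through 2023-08-04 overlaps B on 2023-08-04 through 2023-08-04.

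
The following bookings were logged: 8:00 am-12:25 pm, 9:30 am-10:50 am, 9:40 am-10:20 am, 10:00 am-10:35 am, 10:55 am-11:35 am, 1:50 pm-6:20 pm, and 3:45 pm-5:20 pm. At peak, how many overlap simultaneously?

Walk the sorted start/end points keeping a running depth.
The depth first hits 4 at 10:00 am.

4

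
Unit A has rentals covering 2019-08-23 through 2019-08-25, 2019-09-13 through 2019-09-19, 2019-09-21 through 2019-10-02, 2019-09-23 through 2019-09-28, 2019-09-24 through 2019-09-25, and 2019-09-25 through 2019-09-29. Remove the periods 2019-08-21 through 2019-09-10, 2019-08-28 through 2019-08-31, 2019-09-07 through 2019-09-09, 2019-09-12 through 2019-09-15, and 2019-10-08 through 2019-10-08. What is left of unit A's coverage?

2019-09-16 through 2019-09-19, 2019-09-21 through 2019-10-02

Merge the first list: 2019-08-23 through 2019-08-25, 2019-09-13 through 2019-09-19, 2019-09-21 through 2019-10-02.
Merge the second list: 2019-08-21 through 2019-09-10, 2019-09-12 through 2019-09-15, 2019-10-08 through 2019-10-08.
2019-08-23 through 2019-08-25: entirely removed.
2019-09-13 through 2019-09-19 \ B = 2019-09-16 through 2019-09-19.
2019-09-21 through 2019-10-02: nothing removed.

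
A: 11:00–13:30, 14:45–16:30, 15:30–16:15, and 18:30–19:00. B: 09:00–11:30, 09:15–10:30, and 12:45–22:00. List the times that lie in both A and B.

First set merges to 11:00–13:30, 14:45–16:30, 18:30–19:00.
Second set merges to 09:00–11:30, 12:45–22:00.
11:00–13:30 ∩ B → 11:00–11:30, 12:45–13:30.
14:45–16:30 ∩ B → 14:45–16:30.
18:30–19:00 ∩ B → 18:30–19:00.

11:00–11:30, 12:45–13:30, 14:45–16:30, 18:30–19:00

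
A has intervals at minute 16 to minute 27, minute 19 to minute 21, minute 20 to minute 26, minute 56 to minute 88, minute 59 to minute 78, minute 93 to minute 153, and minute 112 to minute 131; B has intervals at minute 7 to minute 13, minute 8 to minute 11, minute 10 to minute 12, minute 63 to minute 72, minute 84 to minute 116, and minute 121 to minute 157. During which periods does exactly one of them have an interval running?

minute 7 to minute 13, minute 16 to minute 27, minute 56 to minute 63, minute 72 to minute 84, minute 88 to minute 93, minute 116 to minute 121, minute 153 to minute 157

A, merged: minute 16 to minute 27, minute 56 to minute 88, minute 93 to minute 153.
B, merged: minute 7 to minute 13, minute 63 to minute 72, minute 84 to minute 116, minute 121 to minute 157.
Only in the first: minute 16 to minute 27, minute 56 to minute 63, minute 72 to minute 84, minute 116 to minute 121.
Only in the second: minute 7 to minute 13, minute 88 to minute 93, minute 153 to minute 157.
Together these are the periods covered by exactly one.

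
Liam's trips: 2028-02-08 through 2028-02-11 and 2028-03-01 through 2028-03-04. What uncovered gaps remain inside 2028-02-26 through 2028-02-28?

Covered (merged): 2028-02-08 through 2028-02-11, 2028-03-01 through 2028-03-04.
Gaps within 2028-02-26 through 2028-02-28: 2028-02-26 through 2028-02-28.

2028-02-26 through 2028-02-28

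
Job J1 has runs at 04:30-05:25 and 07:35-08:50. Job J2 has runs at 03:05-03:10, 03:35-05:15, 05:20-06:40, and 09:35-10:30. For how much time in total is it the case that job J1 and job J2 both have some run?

50 min

A ∩ B = 04:30-05:15, 05:20-05:25.
Total: 45 min + 5 min = 50 min.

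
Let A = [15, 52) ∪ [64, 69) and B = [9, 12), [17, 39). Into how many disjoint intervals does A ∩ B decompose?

A ∩ B = [17, 39).
That is 1 disjoint piece.

1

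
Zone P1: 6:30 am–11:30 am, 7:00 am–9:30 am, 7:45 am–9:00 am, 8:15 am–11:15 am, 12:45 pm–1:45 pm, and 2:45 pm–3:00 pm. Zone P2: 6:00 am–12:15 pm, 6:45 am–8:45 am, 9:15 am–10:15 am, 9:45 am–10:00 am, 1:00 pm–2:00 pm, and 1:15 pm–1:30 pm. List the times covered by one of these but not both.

A, merged: 6:30 am–11:30 am, 12:45 pm–1:45 pm, 2:45 pm–3:00 pm.
B, merged: 6:00 am–12:15 pm, 1:00 pm–2:00 pm.
A \ B = 12:45 pm–1:00 pm, 2:45 pm–3:00 pm.
B \ A = 6:00 am–6:30 am, 11:30 am–12:15 pm, 1:45 pm–2:00 pm.
Union of the two gives the symmetric difference.

6:00 am–6:30 am, 11:30 am–12:15 pm, 12:45 pm–1:00 pm, 1:45 pm–2:00 pm, 2:45 pm–3:00 pm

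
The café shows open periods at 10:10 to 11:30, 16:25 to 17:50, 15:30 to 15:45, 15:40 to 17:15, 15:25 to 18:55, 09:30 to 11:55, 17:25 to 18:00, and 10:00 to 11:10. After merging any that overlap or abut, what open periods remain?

09:30-11:55, 15:25-18:55

Sort by start: 09:30-11:55, 10:00-11:10, 10:10-11:30, 15:25-18:55, 15:30-15:45, 15:40-17:15, 16:25-17:50, 17:25-18:00.
10:00-11:10 overlaps/touches 09:30-11:55 → extend to 09:30-11:55.
10:10-11:30 overlaps/touches 09:30-11:55 → extend to 09:30-11:55.
15:25-18:55 is disjoint → start new block.
15:30-15:45 overlaps/touches 15:25-18:55 → extend to 15:25-18:55.
15:40-17:15 overlaps/touches 15:25-18:55 → extend to 15:25-18:55.
16:25-17:50 overlaps/touches 15:25-18:55 → extend to 15:25-18:55.
17:25-18:00 overlaps/touches 15:25-18:55 → extend to 15:25-18:55.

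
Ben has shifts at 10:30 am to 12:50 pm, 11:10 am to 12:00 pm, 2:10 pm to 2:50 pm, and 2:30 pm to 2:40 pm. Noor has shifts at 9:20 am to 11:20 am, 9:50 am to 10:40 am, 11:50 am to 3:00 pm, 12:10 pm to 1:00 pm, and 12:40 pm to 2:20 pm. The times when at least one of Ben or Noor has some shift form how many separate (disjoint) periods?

Merge the first list: 10:30 am–12:50 pm, 2:10 pm–2:50 pm.
Merge the second list: 9:20 am–11:20 am, 11:50 am–3:00 pm.
A ∪ B = 9:20 am–3:00 pm.
That is 1 disjoint piece.

1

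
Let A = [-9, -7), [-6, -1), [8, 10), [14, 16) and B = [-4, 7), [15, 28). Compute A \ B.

[-9, -7): nothing removed.
[-6, -1) \ B = [-6, -4).
[8, 10): nothing removed.
[14, 16) \ B = [14, 15).

[-9, -7) ∪ [-6, -4) ∪ [8, 10) ∪ [14, 15)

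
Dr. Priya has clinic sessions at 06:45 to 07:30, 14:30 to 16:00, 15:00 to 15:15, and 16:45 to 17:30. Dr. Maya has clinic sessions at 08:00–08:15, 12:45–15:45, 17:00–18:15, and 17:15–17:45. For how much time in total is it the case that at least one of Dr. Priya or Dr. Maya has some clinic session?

Merge the first list: 06:45–07:30, 14:30–16:00, 16:45–17:30.
Merge the second list: 08:00–08:15, 12:45–15:45, 17:00–18:15.
A ∪ B = 06:45–07:30, 08:00–08:15, 12:45–16:00, 16:45–18:15.
Total: 45 min + 15 min + 3 h 15 min + 1 h 30 min = 5 h 45 min.

5 h 45 min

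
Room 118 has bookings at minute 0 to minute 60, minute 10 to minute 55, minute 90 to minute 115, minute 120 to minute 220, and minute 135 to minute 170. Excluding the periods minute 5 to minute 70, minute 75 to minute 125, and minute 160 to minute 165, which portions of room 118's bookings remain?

minute 0 to minute 5, minute 125 to minute 160, minute 165 to minute 220

Merge the first list: minute 0 to minute 60, minute 90 to minute 115, minute 120 to minute 220.
minute 0 to minute 60 minus B → minute 0 to minute 5.
minute 90 to minute 115: fully covered by B → removed.
minute 120 to minute 220 minus B → minute 125 to minute 160, minute 165 to minute 220.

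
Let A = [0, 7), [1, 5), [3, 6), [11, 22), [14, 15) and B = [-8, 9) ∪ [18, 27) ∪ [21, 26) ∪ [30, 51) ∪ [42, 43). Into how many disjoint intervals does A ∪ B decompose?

Merge the first list: [0, 7), [11, 22).
Merge the second list: [-8, 9), [18, 27), [30, 51).
A ∪ B = [-8, 9), [11, 27), [30, 51).
That is 3 disjoint pieces.

3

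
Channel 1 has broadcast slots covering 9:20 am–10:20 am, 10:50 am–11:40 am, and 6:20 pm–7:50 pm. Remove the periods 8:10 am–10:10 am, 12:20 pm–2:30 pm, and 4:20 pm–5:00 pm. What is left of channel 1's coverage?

9:20 am-10:20 am minus B → 10:10 am-10:20 am.
10:50 am-11:40 am: no B overlap → unchanged.
6:20 pm-7:50 pm: no B overlap → unchanged.

10:10 am-10:20 am, 10:50 am-11:40 am, 6:20 pm-7:50 pm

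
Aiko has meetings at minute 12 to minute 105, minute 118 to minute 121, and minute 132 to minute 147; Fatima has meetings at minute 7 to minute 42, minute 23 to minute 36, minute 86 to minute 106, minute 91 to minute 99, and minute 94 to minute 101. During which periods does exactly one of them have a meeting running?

minute 7 to minute 12, minute 42 to minute 86, minute 105 to minute 106, minute 118 to minute 121, minute 132 to minute 147

B, merged: minute 7 to minute 42, minute 86 to minute 106.
A \ B = minute 42 to minute 86, minute 118 to minute 121, minute 132 to minute 147.
B \ A = minute 7 to minute 12, minute 105 to minute 106.
Union of the two gives the symmetric difference.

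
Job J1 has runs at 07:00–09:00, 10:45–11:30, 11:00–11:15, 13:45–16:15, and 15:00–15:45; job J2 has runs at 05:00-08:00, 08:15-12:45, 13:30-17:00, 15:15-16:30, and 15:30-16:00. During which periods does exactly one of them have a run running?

Merge the first list: 07:00–09:00, 10:45–11:30, 13:45–16:15.
Merge the second list: 05:00–08:00, 08:15–12:45, 13:30–17:00.
A but not B: 08:00–08:15.
B but not A: 05:00–07:00, 09:00–10:45, 11:30–12:45, 13:30–13:45, 16:15–17:00.
Combining gives A △ B.

05:00–07:00, 08:00–08:15, 09:00–10:45, 11:30–12:45, 13:30–13:45, 16:15–17:00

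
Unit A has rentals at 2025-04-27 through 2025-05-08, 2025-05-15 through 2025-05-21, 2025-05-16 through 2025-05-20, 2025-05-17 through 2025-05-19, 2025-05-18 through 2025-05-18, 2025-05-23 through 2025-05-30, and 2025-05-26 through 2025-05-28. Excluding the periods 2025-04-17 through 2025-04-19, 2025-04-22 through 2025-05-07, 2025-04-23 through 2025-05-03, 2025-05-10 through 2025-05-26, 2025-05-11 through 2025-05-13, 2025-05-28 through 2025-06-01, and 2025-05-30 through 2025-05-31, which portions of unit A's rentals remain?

Merge the first list: 2025-04-27 through 2025-05-08, 2025-05-15 through 2025-05-21, 2025-05-23 through 2025-05-30.
Merge the second list: 2025-04-17 through 2025-04-19, 2025-04-22 through 2025-05-07, 2025-05-10 through 2025-05-26, 2025-05-28 through 2025-06-01.
2025-04-27 through 2025-05-08 minus B → 2025-05-08 through 2025-05-08.
2025-05-15 through 2025-05-21: fully covered by B → removed.
2025-05-23 through 2025-05-30 minus B → 2025-05-27 through 2025-05-27.

2025-05-08 through 2025-05-08, 2025-05-27 through 2025-05-27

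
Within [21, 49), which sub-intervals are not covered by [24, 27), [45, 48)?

[21, 24) ∪ [27, 45) ∪ [48, 49)

After merging, the occupied span is [24, 27), [45, 48).
Gaps within [21, 49): [21, 24), [27, 45), [48, 49).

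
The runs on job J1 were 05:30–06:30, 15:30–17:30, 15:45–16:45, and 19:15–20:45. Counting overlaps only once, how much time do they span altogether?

4 h 30 min

Merged: 05:30–06:30, 15:30–17:30, 19:15–20:45.
Lengths: 1 h + 2 h + 1 h 30 min = 4 h 30 min.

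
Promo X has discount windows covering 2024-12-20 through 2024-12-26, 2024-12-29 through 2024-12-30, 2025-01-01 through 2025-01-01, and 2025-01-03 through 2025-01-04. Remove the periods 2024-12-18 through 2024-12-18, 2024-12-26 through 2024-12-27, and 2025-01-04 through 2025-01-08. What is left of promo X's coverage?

2024-12-20 through 2024-12-26 with B removed leaves 2024-12-20 through 2024-12-25.
2024-12-29 through 2024-12-30 is untouched.
2025-01-01 through 2025-01-01 is untouched.
2025-01-03 through 2025-01-04 with B removed leaves 2025-01-03 through 2025-01-03.

2024-12-20 through 2024-12-25, 2024-12-29 through 2024-12-30, 2025-01-01 through 2025-01-01, 2025-01-03 through 2025-01-03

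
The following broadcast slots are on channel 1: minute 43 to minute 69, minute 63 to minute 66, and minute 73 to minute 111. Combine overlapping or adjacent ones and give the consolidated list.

minute 43 to minute 69, minute 73 to minute 111

minute 63 to minute 66 overlaps/touches minute 43 to minute 69 → extend to minute 43 to minute 69.
minute 73 to minute 111 is disjoint → start new block.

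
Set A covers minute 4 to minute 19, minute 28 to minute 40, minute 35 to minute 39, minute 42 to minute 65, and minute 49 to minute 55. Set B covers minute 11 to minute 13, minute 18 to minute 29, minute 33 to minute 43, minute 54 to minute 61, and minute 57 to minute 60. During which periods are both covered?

minute 11 to minute 13, minute 18 to minute 19, minute 28 to minute 29, minute 33 to minute 40, minute 42 to minute 43, minute 54 to minute 61

Merge the first list: minute 4 to minute 19, minute 28 to minute 40, minute 42 to minute 65.
Merge the second list: minute 11 to minute 13, minute 18 to minute 29, minute 33 to minute 43, minute 54 to minute 61.
minute 4 to minute 19 meets the second set on minute 11 to minute 13, minute 18 to minute 19.
minute 28 to minute 40 meets the second set on minute 28 to minute 29, minute 33 to minute 40.
minute 42 to minute 65 meets the second set on minute 42 to minute 43, minute 54 to minute 61.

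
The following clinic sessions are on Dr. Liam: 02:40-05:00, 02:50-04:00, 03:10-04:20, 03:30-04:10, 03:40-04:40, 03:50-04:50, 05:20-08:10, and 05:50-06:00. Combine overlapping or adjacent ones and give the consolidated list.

02:40-05:00, 05:20-08:10

02:50-04:00 overlaps/touches 02:40-05:00 → extend to 02:40-05:00.
03:10-04:20 overlaps/touches 02:40-05:00 → extend to 02:40-05:00.
03:30-04:10 overlaps/touches 02:40-05:00 → extend to 02:40-05:00.
03:40-04:40 overlaps/touches 02:40-05:00 → extend to 02:40-05:00.
03:50-04:50 overlaps/touches 02:40-05:00 → extend to 02:40-05:00.
05:20-08:10 is disjoint → start new block.
05:50-06:00 overlaps/touches 05:20-08:10 → extend to 05:20-08:10.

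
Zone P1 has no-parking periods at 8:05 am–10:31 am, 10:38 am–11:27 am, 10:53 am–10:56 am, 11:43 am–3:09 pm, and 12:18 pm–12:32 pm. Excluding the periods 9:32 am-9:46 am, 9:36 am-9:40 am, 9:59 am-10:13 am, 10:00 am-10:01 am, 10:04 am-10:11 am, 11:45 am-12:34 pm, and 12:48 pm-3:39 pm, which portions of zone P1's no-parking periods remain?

8:05 am-9:32 am, 9:46 am-9:59 am, 10:13 am-10:31 am, 10:38 am-11:27 am, 11:43 am-11:45 am, 12:34 pm-12:48 pm

A, merged: 8:05 am-10:31 am, 10:38 am-11:27 am, 11:43 am-3:09 pm.
B, merged: 9:32 am-9:46 am, 9:59 am-10:13 am, 11:45 am-12:34 pm, 12:48 pm-3:39 pm.
8:05 am-10:31 am with B removed leaves 8:05 am-9:32 am, 9:46 am-9:59 am, 10:13 am-10:31 am.
10:38 am-11:27 am is untouched.
11:43 am-3:09 pm with B removed leaves 11:43 am-11:45 am, 12:34 pm-12:48 pm.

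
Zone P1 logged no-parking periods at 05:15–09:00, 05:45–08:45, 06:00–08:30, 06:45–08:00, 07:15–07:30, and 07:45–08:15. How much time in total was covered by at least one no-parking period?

Merged: 05:15-09:00.
Length: 3 h 45 min.

3 h 45 min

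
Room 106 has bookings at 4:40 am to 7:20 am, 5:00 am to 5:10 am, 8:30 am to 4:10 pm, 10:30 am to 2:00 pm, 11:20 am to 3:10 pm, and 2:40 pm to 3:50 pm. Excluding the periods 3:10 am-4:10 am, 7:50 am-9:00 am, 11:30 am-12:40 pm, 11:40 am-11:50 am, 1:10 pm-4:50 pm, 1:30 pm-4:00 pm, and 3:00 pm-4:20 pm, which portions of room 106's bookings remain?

4:40 am–7:20 am, 9:00 am–11:30 am, 12:40 pm–1:10 pm

Merge the first list: 4:40 am–7:20 am, 8:30 am–4:10 pm.
Merge the second list: 3:10 am–4:10 am, 7:50 am–9:00 am, 11:30 am–12:40 pm, 1:10 pm–4:50 pm.
4:40 am–7:20 am: nothing removed.
8:30 am–4:10 pm \ B = 9:00 am–11:30 am, 12:40 pm–1:10 pm.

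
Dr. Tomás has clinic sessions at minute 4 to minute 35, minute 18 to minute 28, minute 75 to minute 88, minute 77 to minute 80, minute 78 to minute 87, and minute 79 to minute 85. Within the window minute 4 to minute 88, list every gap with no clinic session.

minute 35 to minute 75

The merged coverage is minute 4 to minute 35, minute 75 to minute 88.
Complement within minute 4 to minute 88: minute 35 to minute 75.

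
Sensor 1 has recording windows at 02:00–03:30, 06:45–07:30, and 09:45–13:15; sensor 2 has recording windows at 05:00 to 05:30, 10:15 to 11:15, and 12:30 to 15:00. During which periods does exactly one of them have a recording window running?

Only in the first: 02:00–03:30, 06:45–07:30, 09:45–10:15, 11:15–12:30.
Only in the second: 05:00–05:30, 13:15–15:00.
Together these are the periods covered by exactly one.

02:00–03:30, 05:00–05:30, 06:45–07:30, 09:45–10:15, 11:15–12:30, 13:15–15:00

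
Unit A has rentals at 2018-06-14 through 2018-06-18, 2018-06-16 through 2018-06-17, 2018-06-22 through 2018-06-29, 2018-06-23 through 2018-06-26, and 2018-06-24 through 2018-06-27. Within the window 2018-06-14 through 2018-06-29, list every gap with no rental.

2018-06-19 through 2018-06-21

After merging, the occupied span is 2018-06-14 through 2018-06-18, 2018-06-22 through 2018-06-29.
Gaps within 2018-06-14 through 2018-06-29: 2018-06-19 through 2018-06-21.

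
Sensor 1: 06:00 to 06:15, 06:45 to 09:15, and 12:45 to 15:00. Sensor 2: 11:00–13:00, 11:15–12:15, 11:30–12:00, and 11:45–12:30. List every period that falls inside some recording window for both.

12:45–13:00

B, merged: 11:00–13:00.
06:00–06:15: no overlap with the second set.
06:45–09:15: no overlap with the second set.
12:45–15:00 meets the second set on 12:45–13:00.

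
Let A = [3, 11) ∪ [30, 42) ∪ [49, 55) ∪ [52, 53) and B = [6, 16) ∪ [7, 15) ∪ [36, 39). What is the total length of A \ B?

A, merged: [3, 11), [30, 42), [49, 55).
B, merged: [6, 16), [36, 39).
A \ B = [3, 6), [30, 36), [39, 42), [49, 55).
Total: 3 + 6 + 3 + 6 = 18.

18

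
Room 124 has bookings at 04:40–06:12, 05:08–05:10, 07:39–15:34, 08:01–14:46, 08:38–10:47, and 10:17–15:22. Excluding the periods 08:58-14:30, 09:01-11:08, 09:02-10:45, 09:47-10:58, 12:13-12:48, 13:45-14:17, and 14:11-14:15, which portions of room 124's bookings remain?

First set merges to 04:40–06:12, 07:39–15:34.
Second set merges to 08:58–14:30.
04:40–06:12: no B overlap → unchanged.
07:39–15:34 minus B → 07:39–08:58, 14:30–15:34.

04:40–06:12, 07:39–08:58, 14:30–15:34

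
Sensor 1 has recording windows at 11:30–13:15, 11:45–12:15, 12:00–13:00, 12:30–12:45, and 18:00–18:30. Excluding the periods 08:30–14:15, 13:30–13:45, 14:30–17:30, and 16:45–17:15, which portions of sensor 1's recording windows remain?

First set merges to 11:30–13:15, 18:00–18:30.
Second set merges to 08:30–14:15, 14:30–17:30.
11:30–13:15 lies entirely inside B → drops out.
18:00–18:30 is untouched.

18:00–18:30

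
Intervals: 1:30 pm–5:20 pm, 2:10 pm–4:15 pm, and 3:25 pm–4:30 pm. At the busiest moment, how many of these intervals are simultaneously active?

Walk the sorted start/end points keeping a running depth.
The depth first hits 3 at 3:25 pm.

3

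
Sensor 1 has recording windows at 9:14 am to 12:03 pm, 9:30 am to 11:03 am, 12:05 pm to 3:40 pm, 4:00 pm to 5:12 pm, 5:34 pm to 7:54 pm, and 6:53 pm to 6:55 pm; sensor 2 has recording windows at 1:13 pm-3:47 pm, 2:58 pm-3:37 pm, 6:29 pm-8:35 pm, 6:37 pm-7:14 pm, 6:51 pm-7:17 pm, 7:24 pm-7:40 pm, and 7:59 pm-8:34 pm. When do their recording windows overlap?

1:13 pm–3:40 pm, 6:29 pm–7:54 pm

A, merged: 9:14 am–12:03 pm, 12:05 pm–3:40 pm, 4:00 pm–5:12 pm, 5:34 pm–7:54 pm.
B, merged: 1:13 pm–3:47 pm, 6:29 pm–8:35 pm.
9:14 am–12:03 pm falls entirely outside B.
12:05 pm–3:40 pm overlaps B on 1:13 pm–3:40 pm.
4:00 pm–5:12 pm falls entirely outside B.
5:34 pm–7:54 pm overlaps B on 6:29 pm–7:54 pm.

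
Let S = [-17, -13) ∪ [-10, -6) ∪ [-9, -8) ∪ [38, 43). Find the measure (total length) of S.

13

Merged: [-17, -13), [-10, -6), [38, 43).
Lengths: 4 + 4 + 5 = 13.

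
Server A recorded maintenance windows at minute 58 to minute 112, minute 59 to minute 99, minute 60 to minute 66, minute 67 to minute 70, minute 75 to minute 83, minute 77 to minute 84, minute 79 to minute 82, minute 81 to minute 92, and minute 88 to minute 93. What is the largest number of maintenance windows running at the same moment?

Sweep endpoints in order; track running count of active intervals.
Peak of 6 reached at minute 81.

6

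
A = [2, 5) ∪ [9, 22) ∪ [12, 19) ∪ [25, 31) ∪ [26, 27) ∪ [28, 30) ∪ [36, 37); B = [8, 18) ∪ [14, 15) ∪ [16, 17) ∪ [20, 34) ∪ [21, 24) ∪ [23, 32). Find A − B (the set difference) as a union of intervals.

Merge the first list: [2, 5), [9, 22), [25, 31), [36, 37).
Merge the second list: [8, 18), [20, 34).
[2, 5) is untouched.
[9, 22) with B removed leaves [18, 20).
[25, 31) lies entirely inside B → drops out.
[36, 37) is untouched.

[2, 5) ∪ [18, 20) ∪ [36, 37)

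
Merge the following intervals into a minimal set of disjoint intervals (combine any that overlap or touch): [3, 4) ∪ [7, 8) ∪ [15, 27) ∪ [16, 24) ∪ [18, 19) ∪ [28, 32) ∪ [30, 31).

[3, 4) ∪ [7, 8) ∪ [15, 27) ∪ [28, 32)

[7, 8) is disjoint → start new block.
[15, 27) is disjoint → start new block.
[16, 24) overlaps/touches [15, 27) → extend to [15, 27).
[18, 19) overlaps/touches [15, 27) → extend to [15, 27).
[28, 32) is disjoint → start new block.
[30, 31) overlaps/touches [28, 32) → extend to [28, 32).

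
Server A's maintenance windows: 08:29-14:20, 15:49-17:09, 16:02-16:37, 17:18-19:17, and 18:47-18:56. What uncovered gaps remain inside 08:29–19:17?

Covered (merged): 08:29–14:20, 15:49–17:09, 17:18–19:17.
Gaps within 08:29–19:17: 14:20–15:49, 17:09–17:18.

14:20–15:49, 17:09–17:18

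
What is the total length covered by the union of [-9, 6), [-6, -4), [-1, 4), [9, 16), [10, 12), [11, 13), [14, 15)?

Merged: [-9, 6), [9, 16).
Lengths: 15 + 7 = 22.

22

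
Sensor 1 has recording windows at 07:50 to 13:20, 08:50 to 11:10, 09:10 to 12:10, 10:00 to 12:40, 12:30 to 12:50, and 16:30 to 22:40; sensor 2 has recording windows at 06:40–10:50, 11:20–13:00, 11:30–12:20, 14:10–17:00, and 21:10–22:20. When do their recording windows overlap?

A, merged: 07:50–13:20, 16:30–22:40.
B, merged: 06:40–10:50, 11:20–13:00, 14:10–17:00, 21:10–22:20.
07:50–13:20 ∩ B → 07:50–10:50, 11:20–13:00.
16:30–22:40 ∩ B → 16:30–17:00, 21:10–22:20.

07:50–10:50, 11:20–13:00, 16:30–17:00, 21:10–22:20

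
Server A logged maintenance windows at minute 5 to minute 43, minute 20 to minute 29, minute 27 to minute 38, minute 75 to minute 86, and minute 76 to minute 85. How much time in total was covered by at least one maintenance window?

Merged: minute 5 to minute 43, minute 75 to minute 86.
Lengths: 38 minutes + 11 minutes = 49 minutes.

49 minutes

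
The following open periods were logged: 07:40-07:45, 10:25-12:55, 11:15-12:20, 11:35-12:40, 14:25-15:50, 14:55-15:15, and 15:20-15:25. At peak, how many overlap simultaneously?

3

Sweep endpoints in order; track running count of active intervals.
Peak of 3 reached at 11:35.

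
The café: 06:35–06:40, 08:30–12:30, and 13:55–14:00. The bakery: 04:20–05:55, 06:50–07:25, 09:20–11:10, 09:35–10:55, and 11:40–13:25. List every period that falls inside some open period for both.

Second set merges to 04:20–05:55, 06:50–07:25, 09:20–11:10, 11:40–13:25.
06:35–06:40 falls entirely outside B.
08:30–12:30 overlaps B on 09:20–11:10, 11:40–12:30.
13:55–14:00 falls entirely outside B.

09:20–11:10, 11:40–12:30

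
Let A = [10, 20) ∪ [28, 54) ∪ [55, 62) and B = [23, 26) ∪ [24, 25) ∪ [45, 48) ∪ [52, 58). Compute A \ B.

[10, 20) ∪ [28, 45) ∪ [48, 52) ∪ [58, 62)

Merge the second list: [23, 26), [45, 48), [52, 58).
[10, 20): no B overlap → unchanged.
[28, 54) minus B → [28, 45), [48, 52).
[55, 62) minus B → [58, 62).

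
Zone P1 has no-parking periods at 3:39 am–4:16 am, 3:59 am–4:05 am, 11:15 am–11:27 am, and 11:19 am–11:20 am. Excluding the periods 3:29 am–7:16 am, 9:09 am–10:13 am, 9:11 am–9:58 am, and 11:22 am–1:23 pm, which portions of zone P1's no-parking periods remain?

First set merges to 3:39 am-4:16 am, 11:15 am-11:27 am.
Second set merges to 3:29 am-7:16 am, 9:09 am-10:13 am, 11:22 am-1:23 pm.
3:39 am-4:16 am lies entirely inside B → drops out.
11:15 am-11:27 am with B removed leaves 11:15 am-11:22 am.

11:15 am-11:22 am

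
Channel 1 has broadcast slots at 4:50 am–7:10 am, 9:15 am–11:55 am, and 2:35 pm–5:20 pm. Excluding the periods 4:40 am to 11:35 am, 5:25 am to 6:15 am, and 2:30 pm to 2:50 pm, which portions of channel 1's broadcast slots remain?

B, merged: 4:40 am–11:35 am, 2:30 pm–2:50 pm.
4:50 am–7:10 am lies entirely inside B → drops out.
9:15 am–11:55 am with B removed leaves 11:35 am–11:55 am.
2:35 pm–5:20 pm with B removed leaves 2:50 pm–5:20 pm.

11:35 am–11:55 am, 2:50 pm–5:20 pm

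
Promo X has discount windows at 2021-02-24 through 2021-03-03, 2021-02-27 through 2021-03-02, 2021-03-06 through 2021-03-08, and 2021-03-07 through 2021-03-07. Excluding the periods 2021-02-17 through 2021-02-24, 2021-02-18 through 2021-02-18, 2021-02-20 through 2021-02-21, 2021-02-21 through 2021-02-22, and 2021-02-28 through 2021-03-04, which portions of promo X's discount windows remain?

A, merged: 2021-02-24 through 2021-03-03, 2021-03-06 through 2021-03-08.
B, merged: 2021-02-17 through 2021-02-24, 2021-02-28 through 2021-03-04.
2021-02-24 through 2021-03-03 \ B = 2021-02-25 through 2021-02-27.
2021-03-06 through 2021-03-08: nothing removed.

2021-02-25 through 2021-02-27, 2021-03-06 through 2021-03-08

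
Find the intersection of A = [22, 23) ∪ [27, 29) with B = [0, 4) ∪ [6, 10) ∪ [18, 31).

[22, 23) overlaps B on [22, 23).
[27, 29) overlaps B on [27, 29).

[22, 23) ∪ [27, 29)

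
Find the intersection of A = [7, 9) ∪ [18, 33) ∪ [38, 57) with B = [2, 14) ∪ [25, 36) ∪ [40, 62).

[7, 9) meets the second set on [7, 9).
[18, 33) meets the second set on [25, 33).
[38, 57) meets the second set on [40, 57).

[7, 9) ∪ [25, 33) ∪ [40, 57)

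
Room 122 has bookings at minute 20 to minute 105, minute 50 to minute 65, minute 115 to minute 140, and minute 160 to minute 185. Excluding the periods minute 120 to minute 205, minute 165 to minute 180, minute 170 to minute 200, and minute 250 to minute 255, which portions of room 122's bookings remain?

minute 20 to minute 105, minute 115 to minute 120

A, merged: minute 20 to minute 105, minute 115 to minute 140, minute 160 to minute 185.
B, merged: minute 120 to minute 205, minute 250 to minute 255.
minute 20 to minute 105 is untouched.
minute 115 to minute 140 with B removed leaves minute 115 to minute 120.
minute 160 to minute 185 lies entirely inside B → drops out.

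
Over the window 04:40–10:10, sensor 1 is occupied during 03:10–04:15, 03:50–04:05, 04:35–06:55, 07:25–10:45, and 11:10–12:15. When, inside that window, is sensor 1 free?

06:55–07:25

The merged coverage is 03:10–04:15, 04:35–06:55, 07:25–10:45, 11:10–12:15.
Complement within 04:40–10:10: 06:55–07:25.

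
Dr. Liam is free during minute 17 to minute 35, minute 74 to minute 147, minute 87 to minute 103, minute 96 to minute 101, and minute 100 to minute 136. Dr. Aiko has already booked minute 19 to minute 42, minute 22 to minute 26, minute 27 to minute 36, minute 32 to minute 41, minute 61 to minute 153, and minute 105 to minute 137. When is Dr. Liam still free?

minute 17 to minute 19

A, merged: minute 17 to minute 35, minute 74 to minute 147.
B, merged: minute 19 to minute 42, minute 61 to minute 153.
minute 17 to minute 35 \ B = minute 17 to minute 19.
minute 74 to minute 147: entirely removed.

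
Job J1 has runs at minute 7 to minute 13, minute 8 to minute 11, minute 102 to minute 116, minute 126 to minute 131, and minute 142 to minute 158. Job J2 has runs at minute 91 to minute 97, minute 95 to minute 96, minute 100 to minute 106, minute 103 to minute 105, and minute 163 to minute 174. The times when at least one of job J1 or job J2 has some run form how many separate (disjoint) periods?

Merge the first list: minute 7 to minute 13, minute 102 to minute 116, minute 126 to minute 131, minute 142 to minute 158.
Merge the second list: minute 91 to minute 97, minute 100 to minute 106, minute 163 to minute 174.
A ∪ B = minute 7 to minute 13, minute 91 to minute 97, minute 100 to minute 116, minute 126 to minute 131, minute 142 to minute 158, minute 163 to minute 174.
That is 6 disjoint pieces.

6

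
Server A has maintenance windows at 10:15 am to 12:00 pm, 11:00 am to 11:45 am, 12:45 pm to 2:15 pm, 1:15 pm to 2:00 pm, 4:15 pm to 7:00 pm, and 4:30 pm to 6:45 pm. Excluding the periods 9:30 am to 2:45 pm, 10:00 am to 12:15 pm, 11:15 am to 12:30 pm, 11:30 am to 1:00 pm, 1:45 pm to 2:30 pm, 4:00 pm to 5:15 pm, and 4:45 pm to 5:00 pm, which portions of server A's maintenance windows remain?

Merge the first list: 10:15 am–12:00 pm, 12:45 pm–2:15 pm, 4:15 pm–7:00 pm.
Merge the second list: 9:30 am–2:45 pm, 4:00 pm–5:15 pm.
10:15 am–12:00 pm: entirely removed.
12:45 pm–2:15 pm: entirely removed.
4:15 pm–7:00 pm \ B = 5:15 pm–7:00 pm.

5:15 pm–7:00 pm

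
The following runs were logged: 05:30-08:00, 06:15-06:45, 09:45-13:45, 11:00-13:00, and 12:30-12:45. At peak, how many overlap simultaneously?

3

Sweep endpoints in order; track running count of active intervals.
Peak of 3 reached at 12:30.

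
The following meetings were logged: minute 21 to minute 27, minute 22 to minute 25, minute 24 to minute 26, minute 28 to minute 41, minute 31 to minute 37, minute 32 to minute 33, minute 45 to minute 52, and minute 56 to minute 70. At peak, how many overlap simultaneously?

3

At minute 24, 3 of the intervals are simultaneously active.
No point has more.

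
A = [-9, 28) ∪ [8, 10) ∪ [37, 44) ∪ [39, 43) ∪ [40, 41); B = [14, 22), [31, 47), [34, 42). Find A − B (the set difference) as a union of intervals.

[-9, 14) ∪ [22, 28)

First set merges to [-9, 28), [37, 44).
Second set merges to [14, 22), [31, 47).
[-9, 28) with B removed leaves [-9, 14), [22, 28).
[37, 44) lies entirely inside B → drops out.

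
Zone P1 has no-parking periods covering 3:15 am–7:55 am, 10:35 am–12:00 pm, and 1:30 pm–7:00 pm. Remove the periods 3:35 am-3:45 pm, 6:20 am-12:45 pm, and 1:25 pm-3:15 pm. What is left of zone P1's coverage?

Second set merges to 3:35 am-3:45 pm.
3:15 am-7:55 am \ B = 3:15 am-3:35 am.
10:35 am-12:00 pm: entirely removed.
1:30 pm-7:00 pm \ B = 3:45 pm-7:00 pm.

3:15 am-3:35 am, 3:45 pm-7:00 pm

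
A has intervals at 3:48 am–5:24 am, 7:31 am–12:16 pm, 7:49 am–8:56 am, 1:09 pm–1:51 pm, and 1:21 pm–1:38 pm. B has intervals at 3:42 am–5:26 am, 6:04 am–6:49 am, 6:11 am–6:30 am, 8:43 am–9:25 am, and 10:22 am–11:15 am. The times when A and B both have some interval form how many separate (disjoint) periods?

A, merged: 3:48 am-5:24 am, 7:31 am-12:16 pm, 1:09 pm-1:51 pm.
B, merged: 3:42 am-5:26 am, 6:04 am-6:49 am, 8:43 am-9:25 am, 10:22 am-11:15 am.
A ∩ B = 3:48 am-5:24 am, 8:43 am-9:25 am, 10:22 am-11:15 am.
That is 3 disjoint pieces.

3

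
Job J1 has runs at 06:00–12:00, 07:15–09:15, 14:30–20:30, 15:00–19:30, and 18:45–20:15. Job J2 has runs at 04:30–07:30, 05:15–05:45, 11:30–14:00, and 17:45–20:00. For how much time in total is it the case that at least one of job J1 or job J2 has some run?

Merge the first list: 06:00-12:00, 14:30-20:30.
Merge the second list: 04:30-07:30, 11:30-14:00, 17:45-20:00.
A ∪ B = 04:30-14:00, 14:30-20:30.
Total: 9 h 30 min + 6 h = 15 h 30 min.

15 h 30 min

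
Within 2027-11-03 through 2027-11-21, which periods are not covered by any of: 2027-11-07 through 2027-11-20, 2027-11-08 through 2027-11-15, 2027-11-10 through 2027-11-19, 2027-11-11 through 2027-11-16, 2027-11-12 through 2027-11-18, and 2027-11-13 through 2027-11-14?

After merging, the occupied span is 2027-11-07 through 2027-11-20.
Complement within 2027-11-03 through 2027-11-21: 2027-11-03 through 2027-11-06, 2027-11-21 through 2027-11-21.

2027-11-03 through 2027-11-06, 2027-11-21 through 2027-11-21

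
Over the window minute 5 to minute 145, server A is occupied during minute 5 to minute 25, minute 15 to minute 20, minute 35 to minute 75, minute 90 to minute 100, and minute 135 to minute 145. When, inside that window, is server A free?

minute 25 to minute 35, minute 75 to minute 90, minute 100 to minute 135

Covered (merged): minute 5 to minute 25, minute 35 to minute 75, minute 90 to minute 100, minute 135 to minute 145.
Complement within minute 5 to minute 145: minute 25 to minute 35, minute 75 to minute 90, minute 100 to minute 135.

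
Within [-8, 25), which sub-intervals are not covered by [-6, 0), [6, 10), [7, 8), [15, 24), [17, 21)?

[-8, -6) ∪ [0, 6) ∪ [10, 15) ∪ [24, 25)

The merged coverage is [-6, 0), [6, 10), [15, 24).
Gaps within [-8, 25): [-8, -6), [0, 6), [10, 15), [24, 25).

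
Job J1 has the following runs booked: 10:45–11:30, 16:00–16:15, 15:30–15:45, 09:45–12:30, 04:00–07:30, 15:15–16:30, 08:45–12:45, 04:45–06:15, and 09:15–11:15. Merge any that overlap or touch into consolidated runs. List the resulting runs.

04:00–07:30, 08:45–12:45, 15:15–16:30

Sort by start: 04:00–07:30, 04:45–06:15, 08:45–12:45, 09:15–11:15, 09:45–12:30, 10:45–11:30, 15:15–16:30, 15:30–15:45, 16:00–16:15.
04:45–06:15 overlaps/touches 04:00–07:30 → extend to 04:00–07:30.
08:45–12:45 is disjoint → start new block.
09:15–11:15 overlaps/touches 08:45–12:45 → extend to 08:45–12:45.
09:45–12:30 overlaps/touches 08:45–12:45 → extend to 08:45–12:45.
10:45–11:30 overlaps/touches 08:45–12:45 → extend to 08:45–12:45.
15:15–16:30 is disjoint → start new block.
15:30–15:45 overlaps/touches 15:15–16:30 → extend to 15:15–16:30.
16:00–16:15 overlaps/touches 15:15–16:30 → extend to 15:15–16:30.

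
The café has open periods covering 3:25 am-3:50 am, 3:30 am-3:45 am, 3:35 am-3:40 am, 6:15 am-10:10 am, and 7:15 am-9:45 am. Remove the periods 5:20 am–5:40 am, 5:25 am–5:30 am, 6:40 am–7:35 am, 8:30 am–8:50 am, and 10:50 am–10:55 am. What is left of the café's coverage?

A, merged: 3:25 am–3:50 am, 6:15 am–10:10 am.
B, merged: 5:20 am–5:40 am, 6:40 am–7:35 am, 8:30 am–8:50 am, 10:50 am–10:55 am.
3:25 am–3:50 am is untouched.
6:15 am–10:10 am with B removed leaves 6:15 am–6:40 am, 7:35 am–8:30 am, 8:50 am–10:10 am.

3:25 am–3:50 am, 6:15 am–6:40 am, 7:35 am–8:30 am, 8:50 am–10:10 am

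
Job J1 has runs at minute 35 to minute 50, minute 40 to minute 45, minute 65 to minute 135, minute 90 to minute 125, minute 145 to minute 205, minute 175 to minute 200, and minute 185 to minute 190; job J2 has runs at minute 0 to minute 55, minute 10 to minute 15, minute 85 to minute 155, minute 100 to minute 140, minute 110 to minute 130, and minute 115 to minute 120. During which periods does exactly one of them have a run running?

minute 0 to minute 35, minute 50 to minute 55, minute 65 to minute 85, minute 135 to minute 145, minute 155 to minute 205

First set merges to minute 35 to minute 50, minute 65 to minute 135, minute 145 to minute 205.
Second set merges to minute 0 to minute 55, minute 85 to minute 155.
A \ B = minute 65 to minute 85, minute 155 to minute 205.
B \ A = minute 0 to minute 35, minute 50 to minute 55, minute 135 to minute 145.
Union of the two gives the symmetric difference.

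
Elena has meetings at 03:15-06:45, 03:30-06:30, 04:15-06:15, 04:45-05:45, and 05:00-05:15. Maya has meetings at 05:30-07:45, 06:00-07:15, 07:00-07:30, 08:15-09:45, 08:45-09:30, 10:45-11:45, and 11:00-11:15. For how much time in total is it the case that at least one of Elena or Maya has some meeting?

7 h

A, merged: 03:15–06:45.
B, merged: 05:30–07:45, 08:15–09:45, 10:45–11:45.
A ∪ B = 03:15–07:45, 08:15–09:45, 10:45–11:45.
Total: 4 h 30 min + 1 h 30 min + 1 h = 7 h.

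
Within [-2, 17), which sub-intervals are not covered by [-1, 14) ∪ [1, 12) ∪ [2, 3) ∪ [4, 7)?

[-2, -1) ∪ [14, 17)

After merging, the occupied span is [-1, 14).
Gaps within [-2, 17): [-2, -1), [14, 17).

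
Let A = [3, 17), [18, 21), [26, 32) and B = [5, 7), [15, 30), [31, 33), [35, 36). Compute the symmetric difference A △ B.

[3, 5) ∪ [7, 15) ∪ [17, 18) ∪ [21, 26) ∪ [30, 31) ∪ [32, 33) ∪ [35, 36)

A but not B: [3, 5), [7, 15), [30, 31).
B but not A: [17, 18), [21, 26), [32, 33), [35, 36).
Combining gives A △ B.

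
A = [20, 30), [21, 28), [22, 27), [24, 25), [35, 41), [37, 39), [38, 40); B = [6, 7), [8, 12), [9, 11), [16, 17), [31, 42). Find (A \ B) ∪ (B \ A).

Merge the first list: [20, 30), [35, 41).
Merge the second list: [6, 7), [8, 12), [16, 17), [31, 42).
A \ B = [20, 30).
B \ A = [6, 7), [8, 12), [16, 17), [31, 35), [41, 42).
Union of the two gives the symmetric difference.

[6, 7) ∪ [8, 12) ∪ [16, 17) ∪ [20, 30) ∪ [31, 35) ∪ [41, 42)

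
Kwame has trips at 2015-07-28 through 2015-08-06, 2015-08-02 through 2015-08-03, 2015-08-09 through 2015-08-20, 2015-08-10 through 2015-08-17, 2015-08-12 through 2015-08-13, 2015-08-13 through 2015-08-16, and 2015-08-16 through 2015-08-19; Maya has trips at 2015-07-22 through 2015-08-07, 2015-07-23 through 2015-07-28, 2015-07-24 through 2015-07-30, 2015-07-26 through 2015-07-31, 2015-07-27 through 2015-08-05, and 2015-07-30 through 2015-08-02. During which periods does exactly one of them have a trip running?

2015-07-22 through 2015-07-27, 2015-08-07 through 2015-08-07, 2015-08-09 through 2015-08-20

First set merges to 2015-07-28 through 2015-08-06, 2015-08-09 through 2015-08-20.
Second set merges to 2015-07-22 through 2015-08-07.
A but not B: 2015-08-09 through 2015-08-20.
B but not A: 2015-07-22 through 2015-07-27, 2015-08-07 through 2015-08-07.
Combining gives A △ B.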